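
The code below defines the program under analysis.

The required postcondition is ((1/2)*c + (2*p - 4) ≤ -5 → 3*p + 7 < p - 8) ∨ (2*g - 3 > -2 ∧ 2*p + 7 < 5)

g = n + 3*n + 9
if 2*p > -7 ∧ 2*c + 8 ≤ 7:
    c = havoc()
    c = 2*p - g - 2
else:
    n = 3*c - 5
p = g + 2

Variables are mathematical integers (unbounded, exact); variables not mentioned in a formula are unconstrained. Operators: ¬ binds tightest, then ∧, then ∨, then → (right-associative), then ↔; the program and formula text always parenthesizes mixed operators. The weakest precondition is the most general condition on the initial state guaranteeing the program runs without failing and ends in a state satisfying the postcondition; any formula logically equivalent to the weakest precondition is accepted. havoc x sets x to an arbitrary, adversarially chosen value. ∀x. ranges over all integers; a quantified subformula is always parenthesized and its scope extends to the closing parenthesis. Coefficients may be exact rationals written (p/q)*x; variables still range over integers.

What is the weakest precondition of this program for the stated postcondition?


Working backward. After the program, the postcondition ((1/2)*c + (2*p - 4) ≤ -5 → 3*p + 7 < p - 8) ∨ (2*g - 3 > -2 ∧ 2*p + 7 < 5) must hold; in canonical form it is ((1/2)*c + 2*p ≤ -1 → 2*p < -15) ∨ (2*g > 1 ∧ 2*p < -2).
Before p := g + 2: ((1/2)*c + 2*g ≤ -5 → 2*g < -19) ∨ (2*g > 1 ∧ 2*g < -6)
Then branch requires ((3/2)*g + p ≤ -4 → 2*g < -19) ∨ (2*g > 1 ∧ 2*g < -6); else branch requires ((1/2)*c + 2*g ≤ -5 → 2*g < -19) ∨ (2*g > 1 ∧ 2*g < -6).
Before the if: ((2*p > -7 ∧ 2*c ≤ -1) → (((3/2)*g + p ≤ -4 → 2*g < -19) ∨ (2*g > 1 ∧ 2*g < -6))) ∧ ((¬(2*p > -7 ∧ 2*c ≤ -1)) → (((1/2)*c + 2*g ≤ -5 → 2*g < -19) ∨ (2*g > 1 ∧ 2*g < -6)))
Before g := n + 3*n + 9: ((2*p > -7 ∧ 2*c ≤ -1) → ((6*n + p ≤ -35/2 → 8*n < -37) ∨ (8*n > -17 ∧ 8*n < -24))) ∧ ((¬(2*p > -7 ∧ 2*c ≤ -1)) → (((1/2)*c + 8*n ≤ -23 → 8*n < -37) ∨ (8*n > -17 ∧ 8*n < -24)))
Answer: WP = ((2*p > -7 ∧ 2*c ≤ -1) → ((6*n + p ≤ -35/2 → 8*n < -37) ∨ (8*n > -17 ∧ 8*n < -24))) ∧ ((¬(2*p > -7 ∧ 2*c ≤ -1)) → (((1/2)*c + 8*n ≤ -23 → 8*n < -37) ∨ (8*n > -17 ∧ 8*n < -24)))


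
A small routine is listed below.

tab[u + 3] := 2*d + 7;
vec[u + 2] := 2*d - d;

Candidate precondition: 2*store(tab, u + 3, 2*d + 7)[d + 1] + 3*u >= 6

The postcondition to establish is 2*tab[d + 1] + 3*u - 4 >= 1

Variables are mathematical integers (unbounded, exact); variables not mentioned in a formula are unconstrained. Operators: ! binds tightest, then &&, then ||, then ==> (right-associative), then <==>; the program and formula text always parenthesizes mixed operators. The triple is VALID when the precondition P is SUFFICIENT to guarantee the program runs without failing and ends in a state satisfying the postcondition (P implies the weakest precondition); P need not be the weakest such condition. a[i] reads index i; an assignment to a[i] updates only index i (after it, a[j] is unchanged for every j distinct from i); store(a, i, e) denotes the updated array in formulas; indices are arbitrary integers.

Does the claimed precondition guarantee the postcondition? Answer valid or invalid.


Working backward. After the program, the postcondition 2*tab[d + 1] + 3*u - 4 >= 1 must hold; in canonical form it is 2*tab[d + 1] + 3*u >= 5.
Before vec[u + 2] := 2*d - d: 2*tab[d + 1] + 3*u >= 5
Before tab[u + 3] := 2*d + 7: 2*store(tab, u + 3, 2*d + 7)[d + 1] + 3*u >= 5
The weakest precondition is 2*store(tab, u + 3, 2*d + 7)[d + 1] + 3*u >= 5.
Check whether 2*store(tab, u + 3, 2*d + 7)[d + 1] + 3*u >= 6 implies it.
Every state satisfying the precondition satisfies the weakest precondition: the implication holds.
Answer: valid


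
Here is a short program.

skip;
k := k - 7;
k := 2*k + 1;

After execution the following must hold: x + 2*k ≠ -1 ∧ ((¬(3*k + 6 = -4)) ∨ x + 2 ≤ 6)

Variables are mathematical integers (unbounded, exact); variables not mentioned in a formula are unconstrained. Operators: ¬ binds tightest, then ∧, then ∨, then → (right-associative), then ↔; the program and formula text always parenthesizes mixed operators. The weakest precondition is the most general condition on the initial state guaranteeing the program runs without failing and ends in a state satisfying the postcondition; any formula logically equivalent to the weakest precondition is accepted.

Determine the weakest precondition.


Working backward. After the program, the postcondition x + 2*k ≠ -1 ∧ ((¬(3*k + 6 = -4)) ∨ x + 2 ≤ 6) must hold; in canonical form it is 2*k + x ≠ -1 ∧ ((¬(3*k = -10)) ∨ x ≤ 4).
Before k := 2*k + 1: 4*k + x ≠ -3 ∧ ((¬(6*k = -13)) ∨ x ≤ 4)
Before k := k - 7: 4*k + x ≠ 25 ∧ ((¬(6*k = 29)) ∨ x ≤ 4)
Before skip: 4*k + x ≠ 25 ∧ ((¬(6*k = 29)) ∨ x ≤ 4)
Answer: WP = 4*k + x ≠ 25 ∧ ((¬(6*k = 29)) ∨ x ≤ 4)


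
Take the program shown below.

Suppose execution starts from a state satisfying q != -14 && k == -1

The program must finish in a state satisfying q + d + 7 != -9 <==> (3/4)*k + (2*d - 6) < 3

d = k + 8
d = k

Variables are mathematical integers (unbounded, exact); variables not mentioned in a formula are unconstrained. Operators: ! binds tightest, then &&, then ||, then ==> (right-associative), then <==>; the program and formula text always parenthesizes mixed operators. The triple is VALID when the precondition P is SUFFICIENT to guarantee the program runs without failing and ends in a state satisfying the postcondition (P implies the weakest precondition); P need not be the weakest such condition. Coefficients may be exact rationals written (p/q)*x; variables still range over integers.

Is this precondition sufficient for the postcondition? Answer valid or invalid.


Working backward. After the program, the postcondition q + d + 7 != -9 <==> (3/4)*k + (2*d - 6) < 3 must hold; in canonical form it is d + q != -16 <==> 2*d + (3/4)*k < 9.
Before d := k: k + q != -16 <==> (11/4)*k < 9
Before d := k + 8: k + q != -16 <==> (11/4)*k < 9
The weakest precondition is k + q != -16 <==> (11/4)*k < 9.
Check whether q != -14 && k == -1 implies it.
Countermodel: at the initial state k = -1, q = -15, the precondition holds but the weakest precondition fails.
Answer: invalid


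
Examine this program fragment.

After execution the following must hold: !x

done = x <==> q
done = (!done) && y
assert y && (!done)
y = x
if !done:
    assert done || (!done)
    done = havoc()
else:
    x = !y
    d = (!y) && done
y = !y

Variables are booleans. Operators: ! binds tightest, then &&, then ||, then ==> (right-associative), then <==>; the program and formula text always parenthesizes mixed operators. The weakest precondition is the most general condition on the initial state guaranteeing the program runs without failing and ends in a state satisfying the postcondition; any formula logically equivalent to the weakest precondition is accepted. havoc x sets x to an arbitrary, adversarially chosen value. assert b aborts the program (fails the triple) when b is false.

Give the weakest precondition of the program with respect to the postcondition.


Working backward. After the program, !x must hold.
Before y := !y: !x
Then branch requires !x; else branch requires y.
Before the if: ((!done) ==> (!x)) && (done ==> y)
Before y := x: ((!done) ==> (!x)) && (done ==> x)
Before assert y && (!done): y && (!done) && ((!done) ==> (!x)) && (done ==> x)
Before done := (!done) && y: y && (!((!done) && y)) && ((!((!done) && y)) ==> (!x)) && (((!done) && y) ==> x)
Before done := x <==> q: y && (!((!(x <==> q)) && y)) && ((!((!(x <==> q)) && y)) ==> (!x)) && (((!(x <==> q)) && y) ==> x)
Answer: WP = y && (!((!(x <==> q)) && y)) && ((!((!(x <==> q)) && y)) ==> (!x)) && (((!(x <==> q)) && y) ==> x)


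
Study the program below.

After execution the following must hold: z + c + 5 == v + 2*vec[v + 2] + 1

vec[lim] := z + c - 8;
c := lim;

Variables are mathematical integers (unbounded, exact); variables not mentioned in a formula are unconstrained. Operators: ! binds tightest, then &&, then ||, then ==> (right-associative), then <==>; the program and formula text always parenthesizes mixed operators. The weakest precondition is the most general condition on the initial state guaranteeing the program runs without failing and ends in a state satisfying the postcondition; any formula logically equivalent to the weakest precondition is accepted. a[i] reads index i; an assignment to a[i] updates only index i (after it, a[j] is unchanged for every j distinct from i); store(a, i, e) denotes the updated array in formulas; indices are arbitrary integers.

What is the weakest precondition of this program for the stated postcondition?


Working backward. After the program, the postcondition z + c + 5 == v + 2*vec[v + 2] + 1 must hold; in canonical form it is c + z == 2*vec[v + 2] + v - 4.
Before c := lim: lim + z == 2*vec[v + 2] + v - 4
Before vec[lim] := z + c - 8: lim + z == 2*store(vec, lim, c + z - 8)[v + 2] + v - 4
Answer: WP = lim + z == 2*store(vec, lim, c + z - 8)[v + 2] + v - 4


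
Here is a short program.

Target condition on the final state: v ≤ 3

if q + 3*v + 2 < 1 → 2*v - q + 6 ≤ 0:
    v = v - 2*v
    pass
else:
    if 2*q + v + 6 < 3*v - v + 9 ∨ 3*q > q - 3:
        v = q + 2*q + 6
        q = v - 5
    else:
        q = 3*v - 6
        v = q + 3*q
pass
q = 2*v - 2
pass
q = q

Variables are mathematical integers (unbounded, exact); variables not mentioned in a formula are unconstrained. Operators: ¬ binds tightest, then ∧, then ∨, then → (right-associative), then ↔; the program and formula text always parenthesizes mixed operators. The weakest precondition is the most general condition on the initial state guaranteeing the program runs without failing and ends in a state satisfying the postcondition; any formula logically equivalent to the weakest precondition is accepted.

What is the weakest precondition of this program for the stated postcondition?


Working backward. After the program, v ≤ 3 must hold.
Before q := q: v ≤ 3
Before skip: v ≤ 3
Before q := 2*v - 2: v ≤ 3
Before skip: v ≤ 3
Then branch requires v ≥ -3; else branch requires ((2*q < v + 3 ∨ 2*q > -3) → 3*q ≤ -3) ∧ ((¬(2*q < v + 3 ∨ 2*q > -3)) → 12*v ≤ 27).
Before the if: ((q + 3*v < -1 → 2*v ≤ q - 6) → v ≥ -3) ∧ ((¬(q + 3*v < -1 → 2*v ≤ q - 6)) → (((2*q < v + 3 ∨ 2*q > -3) → 3*q ≤ -3) ∧ ((¬(2*q < v + 3 ∨ 2*q > -3)) → 12*v ≤ 27)))
Answer: WP = ((q + 3*v < -1 → 2*v ≤ q - 6) → v ≥ -3) ∧ ((¬(q + 3*v < -1 → 2*v ≤ q - 6)) → (((2*q < v + 3 ∨ 2*q > -3) → 3*q ≤ -3) ∧ ((¬(2*q < v + 3 ∨ 2*q > -3)) → 12*v ≤ 27)))


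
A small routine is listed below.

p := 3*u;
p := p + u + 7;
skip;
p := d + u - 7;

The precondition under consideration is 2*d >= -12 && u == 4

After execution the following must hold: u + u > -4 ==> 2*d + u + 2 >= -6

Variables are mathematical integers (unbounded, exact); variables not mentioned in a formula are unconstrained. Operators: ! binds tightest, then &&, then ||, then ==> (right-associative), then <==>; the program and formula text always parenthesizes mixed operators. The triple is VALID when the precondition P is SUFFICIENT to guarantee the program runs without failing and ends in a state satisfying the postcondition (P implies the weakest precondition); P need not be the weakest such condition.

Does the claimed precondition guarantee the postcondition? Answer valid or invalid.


Working backward. After the program, the postcondition u + u > -4 ==> 2*d + u + 2 >= -6 must hold; in canonical form it is 2*u > -4 ==> 2*d + u >= -8.
Before p := d + u - 7: 2*u > -4 ==> 2*d + u >= -8
Before skip: 2*u > -4 ==> 2*d + u >= -8
Before p := p + u + 7: 2*u > -4 ==> 2*d + u >= -8
Before p := 3*u: 2*u > -4 ==> 2*d + u >= -8
The weakest precondition is 2*u > -4 ==> 2*d + u >= -8.
Check whether 2*d >= -12 && u == 4 implies it.
Every state satisfying the precondition satisfies the weakest precondition: the implication holds.
Answer: valid


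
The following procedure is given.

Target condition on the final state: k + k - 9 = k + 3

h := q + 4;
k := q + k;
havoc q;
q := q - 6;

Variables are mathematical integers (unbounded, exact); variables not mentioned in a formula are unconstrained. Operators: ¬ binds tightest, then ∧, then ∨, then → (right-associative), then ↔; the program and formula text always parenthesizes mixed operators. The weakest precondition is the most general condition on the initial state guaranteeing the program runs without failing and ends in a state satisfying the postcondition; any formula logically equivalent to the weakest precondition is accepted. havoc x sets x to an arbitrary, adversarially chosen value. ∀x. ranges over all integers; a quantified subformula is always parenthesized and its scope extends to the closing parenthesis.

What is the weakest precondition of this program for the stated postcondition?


Working backward. After the program, the postcondition k + k - 9 = k + 3 must hold; in canonical form it is k = 12.
Before q := q - 6: k = 12
Before havoc q: k = 12
Before k := q + k: k + q = 12
Before h := q + 4: k + q = 12
Answer: WP = k + q = 12


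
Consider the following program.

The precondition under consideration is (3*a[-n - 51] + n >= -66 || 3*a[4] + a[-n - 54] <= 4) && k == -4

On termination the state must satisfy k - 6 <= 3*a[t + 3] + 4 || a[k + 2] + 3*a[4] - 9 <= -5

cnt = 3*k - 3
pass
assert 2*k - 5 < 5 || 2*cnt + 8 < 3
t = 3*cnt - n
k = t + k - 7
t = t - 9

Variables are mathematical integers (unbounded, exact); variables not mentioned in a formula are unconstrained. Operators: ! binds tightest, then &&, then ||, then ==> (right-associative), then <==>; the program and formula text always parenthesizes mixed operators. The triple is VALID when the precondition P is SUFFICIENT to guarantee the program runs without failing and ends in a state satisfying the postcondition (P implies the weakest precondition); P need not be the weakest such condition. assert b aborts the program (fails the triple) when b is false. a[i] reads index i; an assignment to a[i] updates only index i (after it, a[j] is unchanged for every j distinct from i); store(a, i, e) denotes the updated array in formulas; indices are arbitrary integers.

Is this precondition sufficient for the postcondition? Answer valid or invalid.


Working backward. After the program, the postcondition k - 6 <= 3*a[t + 3] + 4 || a[k + 2] + 3*a[4] - 9 <= -5 must hold; in canonical form it is k <= 3*a[t + 3] + 10 || a[k + 2] + 3*a[4] <= 4.
Before t := t - 9: k <= 3*a[t - 6] + 10 || a[k + 2] + 3*a[4] <= 4
Before k := t + k - 7: k + t <= 3*a[t - 6] + 17 || 3*a[4] + a[k + t - 5] <= 4
Before t := 3*cnt - n: 3*cnt + k <= 3*a[3*cnt - n - 6] + n + 17 || 3*a[4] + a[3*cnt + k - n - 5] <= 4
Before assert 2*k - 5 < 5 || 2*cnt + 8 < 3: (2*k < 10 || 2*cnt < -5) && (3*cnt + k <= 3*a[3*cnt - n - 6] + n + 17 || 3*a[4] + a[3*cnt + k - n - 5] <= 4)
Before skip: (2*k < 10 || 2*cnt < -5) && (3*cnt + k <= 3*a[3*cnt - n - 6] + n + 17 || 3*a[4] + a[3*cnt + k - n - 5] <= 4)
Before cnt := 3*k - 3: (2*k < 10 || 6*k < 1) && (10*k <= 3*a[9*k - n - 15] + n + 26 || 3*a[4] + a[10*k - n - 14] <= 4)
The weakest precondition is (2*k < 10 || 6*k < 1) && (10*k <= 3*a[9*k - n - 15] + n + 26 || 3*a[4] + a[10*k - n - 14] <= 4).
Check whether (3*a[-n - 51] + n >= -66 || 3*a[4] + a[-n - 54] <= 4) && k == -4 implies it.
Every state satisfying the precondition satisfies the weakest precondition: the implication holds.
Answer: valid


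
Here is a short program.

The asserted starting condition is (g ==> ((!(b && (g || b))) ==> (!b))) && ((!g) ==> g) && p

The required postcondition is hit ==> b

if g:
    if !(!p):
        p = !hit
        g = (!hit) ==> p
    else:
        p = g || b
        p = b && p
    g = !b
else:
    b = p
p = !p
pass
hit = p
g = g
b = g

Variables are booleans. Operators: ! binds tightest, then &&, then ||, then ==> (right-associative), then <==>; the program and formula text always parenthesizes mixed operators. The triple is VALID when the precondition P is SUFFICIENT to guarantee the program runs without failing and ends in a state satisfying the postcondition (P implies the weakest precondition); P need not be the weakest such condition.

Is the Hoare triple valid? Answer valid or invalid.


Working backward. After the program, hit ==> b must hold.
Before b := g: hit ==> g
Before g := g: hit ==> g
Before hit := p: p ==> g
Before skip: p ==> g
Before p := !p: (!p) ==> g
Then branch requires (p ==> (hit ==> (!b))) && ((!p) ==> ((!(b && (g || b))) ==> (!b))); else branch requires (!p) ==> g.
Before the if: (g ==> ((p ==> (hit ==> (!b))) && ((!p) ==> ((!(b && (g || b))) ==> (!b))))) && ((!g) ==> ((!p) ==> g))
The weakest precondition is (g ==> ((p ==> (hit ==> (!b))) && ((!p) ==> ((!(b && (g || b))) ==> (!b))))) && ((!g) ==> ((!p) ==> g)).
Check whether (g ==> ((!(b && (g || b))) ==> (!b))) && ((!g) ==> g) && p implies it.
Countermodel: at the initial state b = true, g = true, hit = true, p = true, the precondition holds but the weakest precondition fails.
Answer: invalid


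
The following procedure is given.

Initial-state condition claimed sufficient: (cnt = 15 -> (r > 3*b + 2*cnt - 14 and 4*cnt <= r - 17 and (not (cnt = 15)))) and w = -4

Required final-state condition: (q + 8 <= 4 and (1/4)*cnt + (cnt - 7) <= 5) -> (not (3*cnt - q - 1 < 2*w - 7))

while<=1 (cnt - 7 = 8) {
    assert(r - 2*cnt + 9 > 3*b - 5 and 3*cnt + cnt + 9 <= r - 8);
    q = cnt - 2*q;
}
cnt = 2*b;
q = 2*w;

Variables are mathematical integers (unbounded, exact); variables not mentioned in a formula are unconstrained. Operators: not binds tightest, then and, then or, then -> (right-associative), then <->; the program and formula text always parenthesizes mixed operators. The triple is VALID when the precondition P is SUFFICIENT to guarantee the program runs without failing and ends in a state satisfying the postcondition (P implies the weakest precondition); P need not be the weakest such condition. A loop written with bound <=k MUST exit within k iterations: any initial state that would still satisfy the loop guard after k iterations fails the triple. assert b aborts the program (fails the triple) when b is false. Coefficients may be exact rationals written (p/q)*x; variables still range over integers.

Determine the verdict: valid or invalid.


Working backward. After the program, the postcondition (q + 8 <= 4 and (1/4)*cnt + (cnt - 7) <= 5) -> (not (3*cnt - q - 1 < 2*w - 7)) must hold; in canonical form it is (q <= -4 and (5/4)*cnt <= 12) -> (not (3*cnt < q + 2*w - 6)).
Before q := 2*w: (2*w <= -4 and (5/4)*cnt <= 12) -> (not (3*cnt < 4*w - 6))
Before cnt := 2*b: (2*w <= -4 and (5/2)*b <= 12) -> (not (6*b < 4*w - 6))
Before the loop (bound <=1), unroll the exhaustion recursion (WP_0 = exit-now case; WP_j = one more guarded iteration, up to j = 1):
  WP_0: (not (cnt = 15)) and ((2*w <= -4 and (5/2)*b <= 12) -> (not (6*b < 4*w - 6)))
  WP_1: (cnt = 15 -> (r > 3*b + 2*cnt - 14 and 4*cnt <= r - 17 and (not (cnt = 15)) and ((2*w <= -4 and (5/2)*b <= 12) -> (not (6*b < 4*w - 6))))) and ((not (cnt = 15)) -> ((2*w <= -4 and (5/2)*b <= 12) -> (not (6*b < 4*w - 6))))
So before the loop: (cnt = 15 -> (r > 3*b + 2*cnt - 14 and 4*cnt <= r - 17 and (not (cnt = 15)) and ((2*w <= -4 and (5/2)*b <= 12) -> (not (6*b < 4*w - 6))))) and ((not (cnt = 15)) -> ((2*w <= -4 and (5/2)*b <= 12) -> (not (6*b < 4*w - 6))))
The weakest precondition is (cnt = 15 -> (r > 3*b + 2*cnt - 14 and 4*cnt <= r - 17 and (not (cnt = 15)) and ((2*w <= -4 and (5/2)*b <= 12) -> (not (6*b < 4*w - 6))))) and ((not (cnt = 15)) -> ((2*w <= -4 and (5/2)*b <= 12) -> (not (6*b < 4*w - 6)))).
Check whether (cnt = 15 -> (r > 3*b + 2*cnt - 14 and 4*cnt <= r - 17 and (not (cnt = 15)))) and w = -4 implies it.
Countermodel: at the initial state b = -4, cnt = 16, r = 0, w = -4, the precondition holds but the weakest precondition fails.
Answer: invalid


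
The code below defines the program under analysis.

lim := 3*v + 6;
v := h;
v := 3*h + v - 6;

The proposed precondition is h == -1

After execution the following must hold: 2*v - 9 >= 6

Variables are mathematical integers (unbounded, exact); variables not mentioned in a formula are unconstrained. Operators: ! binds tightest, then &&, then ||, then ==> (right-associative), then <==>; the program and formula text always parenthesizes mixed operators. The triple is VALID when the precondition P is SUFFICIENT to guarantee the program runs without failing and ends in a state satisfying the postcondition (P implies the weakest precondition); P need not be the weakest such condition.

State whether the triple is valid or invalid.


Working backward. After the program, the postcondition 2*v - 9 >= 6 must hold; in canonical form it is 2*v >= 15.
Before v := 3*h + v - 6: 6*h + 2*v >= 27
Before v := h: 8*h >= 27
Before lim := 3*v + 6: 8*h >= 27
The weakest precondition is 8*h >= 27.
Check whether h == -1 implies it.
Countermodel: at the initial state h = -1, the precondition holds but the weakest precondition fails.
Answer: invalid


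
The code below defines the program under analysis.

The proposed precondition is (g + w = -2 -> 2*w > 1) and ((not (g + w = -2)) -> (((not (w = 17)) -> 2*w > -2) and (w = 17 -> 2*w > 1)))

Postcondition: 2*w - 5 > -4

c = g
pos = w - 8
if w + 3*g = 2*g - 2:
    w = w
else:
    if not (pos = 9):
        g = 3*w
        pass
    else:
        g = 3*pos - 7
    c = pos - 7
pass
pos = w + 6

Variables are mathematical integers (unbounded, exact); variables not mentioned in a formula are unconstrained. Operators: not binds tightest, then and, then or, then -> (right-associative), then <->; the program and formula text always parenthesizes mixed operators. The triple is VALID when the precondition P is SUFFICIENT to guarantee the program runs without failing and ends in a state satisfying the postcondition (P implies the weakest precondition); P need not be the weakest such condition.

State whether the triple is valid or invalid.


Working backward. After the program, the postcondition 2*w - 5 > -4 must hold; in canonical form it is 2*w > 1.
Before pos := w + 6: 2*w > 1
Before skip: 2*w > 1
Then branch requires 2*w > 1; else branch requires ((not (pos = 9)) -> 2*w > 1) and (pos = 9 -> 2*w > 1).
Before the if: (g + w = -2 -> 2*w > 1) and ((not (g + w = -2)) -> (((not (pos = 9)) -> 2*w > 1) and (pos = 9 -> 2*w > 1)))
Before pos := w - 8: (g + w = -2 -> 2*w > 1) and ((not (g + w = -2)) -> (((not (w = 17)) -> 2*w > 1) and (w = 17 -> 2*w > 1)))
Before c := g: (g + w = -2 -> 2*w > 1) and ((not (g + w = -2)) -> (((not (w = 17)) -> 2*w > 1) and (w = 17 -> 2*w > 1)))
The weakest precondition is (g + w = -2 -> 2*w > 1) and ((not (g + w = -2)) -> (((not (w = 17)) -> 2*w > 1) and (w = 17 -> 2*w > 1))).
Check whether (g + w = -2 -> 2*w > 1) and ((not (g + w = -2)) -> (((not (w = 17)) -> 2*w > -2) and (w = 17 -> 2*w > 1))) implies it.
Countermodel: at the initial state g = -1, w = 0, the precondition holds but the weakest precondition fails.
Answer: invalid


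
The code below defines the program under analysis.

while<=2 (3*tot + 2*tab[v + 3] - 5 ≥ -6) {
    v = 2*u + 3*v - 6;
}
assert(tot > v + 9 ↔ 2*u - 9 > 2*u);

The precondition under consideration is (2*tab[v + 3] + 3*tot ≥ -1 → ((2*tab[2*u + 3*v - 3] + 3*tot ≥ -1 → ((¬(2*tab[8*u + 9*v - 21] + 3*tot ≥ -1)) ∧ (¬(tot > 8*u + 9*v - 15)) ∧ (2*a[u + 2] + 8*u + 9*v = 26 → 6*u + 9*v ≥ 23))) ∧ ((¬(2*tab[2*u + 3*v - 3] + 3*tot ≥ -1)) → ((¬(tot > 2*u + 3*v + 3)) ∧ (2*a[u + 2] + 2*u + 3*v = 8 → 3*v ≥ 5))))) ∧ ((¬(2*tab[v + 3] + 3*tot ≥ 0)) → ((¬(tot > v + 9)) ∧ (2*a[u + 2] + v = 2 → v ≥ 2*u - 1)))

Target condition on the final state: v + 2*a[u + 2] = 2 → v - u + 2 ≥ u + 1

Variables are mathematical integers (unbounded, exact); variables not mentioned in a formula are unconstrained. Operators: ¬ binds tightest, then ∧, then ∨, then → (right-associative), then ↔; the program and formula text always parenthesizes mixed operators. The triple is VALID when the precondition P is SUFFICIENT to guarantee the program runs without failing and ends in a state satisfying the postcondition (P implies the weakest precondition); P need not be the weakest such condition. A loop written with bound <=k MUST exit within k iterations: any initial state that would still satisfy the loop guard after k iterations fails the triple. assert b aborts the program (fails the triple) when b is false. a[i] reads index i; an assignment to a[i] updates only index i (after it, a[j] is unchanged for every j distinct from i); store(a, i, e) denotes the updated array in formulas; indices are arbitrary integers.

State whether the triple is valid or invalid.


Working backward. After the program, the postcondition v + 2*a[u + 2] = 2 → v - u + 2 ≥ u + 1 must hold; in canonical form it is 2*a[u + 2] + v = 2 → v ≥ 2*u - 1.
Before assert tot > v + 9 ↔ 2*u - 9 > 2*u: (¬(tot > v + 9)) ∧ (2*a[u + 2] + v = 2 → v ≥ 2*u - 1)
Before the loop (bound <=2), unroll the exhaustion recursion (WP_0 = exit-now case; WP_j = one more guarded iteration, up to j = 2):
  WP_0: (¬(2*tab[v + 3] + 3*tot ≥ -1)) ∧ (¬(tot > v + 9)) ∧ (2*a[u + 2] + v = 2 → v ≥ 2*u - 1)
  WP_1: (2*tab[v + 3] + 3*tot ≥ -1 → ((¬(2*tab[2*u + 3*v - 3] + 3*tot ≥ -1)) ∧ (¬(tot > 2*u + 3*v + 3)) ∧ (2*a[u + 2] + 2*u + 3*v = 8 → 3*v ≥ 5))) ∧ ((¬(2*tab[v + 3] + 3*tot ≥ -1)) → ((¬(tot > v + 9)) ∧ (2*a[u + 2] + v = 2 → v ≥ 2*u - 1)))
  WP_2: (2*tab[v + 3] + 3*tot ≥ -1 → ((2*tab[2*u + 3*v - 3] + 3*tot ≥ -1 → ((¬(2*tab[8*u + 9*v - 21] + 3*tot ≥ -1)) ∧ (¬(tot > 8*u + 9*v - 15)) ∧ (2*a[u + 2] + 8*u + 9*v = 26 → 6*u + 9*v ≥ 23))) ∧ ((¬(2*tab[2*u + 3*v - 3] + 3*tot ≥ -1)) → ((¬(tot > 2*u + 3*v + 3)) ∧ (2*a[u + 2] + 2*u + 3*v = 8 → 3*v ≥ 5))))) ∧ ((¬(2*tab[v + 3] + 3*tot ≥ -1)) → ((¬(tot > v + 9)) ∧ (2*a[u + 2] + v = 2 → v ≥ 2*u - 1)))
So before the loop: (2*tab[v + 3] + 3*tot ≥ -1 → ((2*tab[2*u + 3*v - 3] + 3*tot ≥ -1 → ((¬(2*tab[8*u + 9*v - 21] + 3*tot ≥ -1)) ∧ (¬(tot > 8*u + 9*v - 15)) ∧ (2*a[u + 2] + 8*u + 9*v = 26 → 6*u + 9*v ≥ 23))) ∧ ((¬(2*tab[2*u + 3*v - 3] + 3*tot ≥ -1)) → ((¬(tot > 2*u + 3*v + 3)) ∧ (2*a[u + 2] + 2*u + 3*v = 8 → 3*v ≥ 5))))) ∧ ((¬(2*tab[v + 3] + 3*tot ≥ -1)) → ((¬(tot > v + 9)) ∧ (2*a[u + 2] + v = 2 → v ≥ 2*u - 1)))
The weakest precondition is (2*tab[v + 3] + 3*tot ≥ -1 → ((2*tab[2*u + 3*v - 3] + 3*tot ≥ -1 → ((¬(2*tab[8*u + 9*v - 21] + 3*tot ≥ -1)) ∧ (¬(tot > 8*u + 9*v - 15)) ∧ (2*a[u + 2] + 8*u + 9*v = 26 → 6*u + 9*v ≥ 23))) ∧ ((¬(2*tab[2*u + 3*v - 3] + 3*tot ≥ -1)) → ((¬(tot > 2*u + 3*v + 3)) ∧ (2*a[u + 2] + 2*u + 3*v = 8 → 3*v ≥ 5))))) ∧ ((¬(2*tab[v + 3] + 3*tot ≥ -1)) → ((¬(tot > v + 9)) ∧ (2*a[u + 2] + v = 2 → v ≥ 2*u - 1))).
Check whether (2*tab[v + 3] + 3*tot ≥ -1 → ((2*tab[2*u + 3*v - 3] + 3*tot ≥ -1 → ((¬(2*tab[8*u + 9*v - 21] + 3*tot ≥ -1)) ∧ (¬(tot > 8*u + 9*v - 15)) ∧ (2*a[u + 2] + 8*u + 9*v = 26 → 6*u + 9*v ≥ 23))) ∧ ((¬(2*tab[2*u + 3*v - 3] + 3*tot ≥ -1)) → ((¬(tot > 2*u + 3*v + 3)) ∧ (2*a[u + 2] + 2*u + 3*v = 8 → 3*v ≥ 5))))) ∧ ((¬(2*tab[v + 3] + 3*tot ≥ 0)) → ((¬(tot > v + 9)) ∧ (2*a[u + 2] + v = 2 → v ≥ 2*u - 1))) implies it.
Every state satisfying the precondition satisfies the weakest precondition: the implication holds.
Answer: valid


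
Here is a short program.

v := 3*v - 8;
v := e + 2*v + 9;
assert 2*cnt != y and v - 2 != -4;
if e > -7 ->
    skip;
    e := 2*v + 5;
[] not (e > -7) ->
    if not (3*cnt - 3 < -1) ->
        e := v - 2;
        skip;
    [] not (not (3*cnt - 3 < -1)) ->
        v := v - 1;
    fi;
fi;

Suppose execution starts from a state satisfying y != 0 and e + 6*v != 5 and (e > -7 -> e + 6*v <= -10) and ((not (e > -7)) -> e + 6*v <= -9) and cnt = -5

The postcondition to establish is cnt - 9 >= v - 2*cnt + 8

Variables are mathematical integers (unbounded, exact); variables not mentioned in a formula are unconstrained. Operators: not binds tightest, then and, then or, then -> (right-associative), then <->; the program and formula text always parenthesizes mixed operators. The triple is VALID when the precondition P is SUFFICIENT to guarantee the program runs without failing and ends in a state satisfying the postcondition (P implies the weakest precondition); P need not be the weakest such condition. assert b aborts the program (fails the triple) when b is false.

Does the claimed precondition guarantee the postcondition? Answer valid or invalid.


Working backward. After the program, the postcondition cnt - 9 >= v - 2*cnt + 8 must hold; in canonical form it is 3*cnt >= v + 17.
Then branch requires 3*cnt >= v + 17; else branch requires ((not (3*cnt < 2)) -> 3*cnt >= v + 17) and (3*cnt < 2 -> 3*cnt >= v + 16).
Before the if: (e > -7 -> 3*cnt >= v + 17) and ((not (e > -7)) -> (((not (3*cnt < 2)) -> 3*cnt >= v + 17) and (3*cnt < 2 -> 3*cnt >= v + 16)))
Before assert 2*cnt != y and v - 2 != -4: 2*cnt != y and v != -2 and (e > -7 -> 3*cnt >= v + 17) and ((not (e > -7)) -> (((not (3*cnt < 2)) -> 3*cnt >= v + 17) and (3*cnt < 2 -> 3*cnt >= v + 16)))
Before v := e + 2*v + 9: 2*cnt != y and e + 2*v != -11 and (e > -7 -> 3*cnt >= e + 2*v + 26) and ((not (e > -7)) -> (((not (3*cnt < 2)) -> 3*cnt >= e + 2*v + 26) and (3*cnt < 2 -> 3*cnt >= e + 2*v + 25)))
Before v := 3*v - 8: 2*cnt != y and e + 6*v != 5 and (e > -7 -> 3*cnt >= e + 6*v + 10) and ((not (e > -7)) -> (((not (3*cnt < 2)) -> 3*cnt >= e + 6*v + 10) and (3*cnt < 2 -> 3*cnt >= e + 6*v + 9)))
The weakest precondition is 2*cnt != y and e + 6*v != 5 and (e > -7 -> 3*cnt >= e + 6*v + 10) and ((not (e > -7)) -> (((not (3*cnt < 2)) -> 3*cnt >= e + 6*v + 10) and (3*cnt < 2 -> 3*cnt >= e + 6*v + 9))).
Check whether y != 0 and e + 6*v != 5 and (e > -7 -> e + 6*v <= -10) and ((not (e > -7)) -> e + 6*v <= -9) and cnt = -5 implies it.
Countermodel: at the initial state cnt = -5, e = -4, v = -1, y = -10, the precondition holds but the weakest precondition fails.
Answer: invalid


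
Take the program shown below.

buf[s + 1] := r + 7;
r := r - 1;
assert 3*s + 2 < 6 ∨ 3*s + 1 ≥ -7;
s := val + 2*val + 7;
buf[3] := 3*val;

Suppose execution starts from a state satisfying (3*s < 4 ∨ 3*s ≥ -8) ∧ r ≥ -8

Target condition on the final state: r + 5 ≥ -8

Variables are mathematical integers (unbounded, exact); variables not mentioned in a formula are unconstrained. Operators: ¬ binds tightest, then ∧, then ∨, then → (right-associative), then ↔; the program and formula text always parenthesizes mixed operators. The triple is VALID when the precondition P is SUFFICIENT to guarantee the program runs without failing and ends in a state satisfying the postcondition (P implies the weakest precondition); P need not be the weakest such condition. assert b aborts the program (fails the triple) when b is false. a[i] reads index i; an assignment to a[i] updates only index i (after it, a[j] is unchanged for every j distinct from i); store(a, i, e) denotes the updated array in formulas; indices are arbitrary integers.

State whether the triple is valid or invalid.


Working backward. After the program, the postcondition r + 5 ≥ -8 must hold; in canonical form it is r ≥ -13.
Before buf[3] := 3*val: r ≥ -13
Before s := val + 2*val + 7: r ≥ -13
Before assert 3*s + 2 < 6 ∨ 3*s + 1 ≥ -7: (3*s < 4 ∨ 3*s ≥ -8) ∧ r ≥ -13
Before r := r - 1: (3*s < 4 ∨ 3*s ≥ -8) ∧ r ≥ -12
Before buf[s + 1] := r + 7: (3*s < 4 ∨ 3*s ≥ -8) ∧ r ≥ -12
The weakest precondition is (3*s < 4 ∨ 3*s ≥ -8) ∧ r ≥ -12.
Check whether (3*s < 4 ∨ 3*s ≥ -8) ∧ r ≥ -8 implies it.
Every state satisfying the precondition satisfies the weakest precondition: the implication holds.
Answer: valid


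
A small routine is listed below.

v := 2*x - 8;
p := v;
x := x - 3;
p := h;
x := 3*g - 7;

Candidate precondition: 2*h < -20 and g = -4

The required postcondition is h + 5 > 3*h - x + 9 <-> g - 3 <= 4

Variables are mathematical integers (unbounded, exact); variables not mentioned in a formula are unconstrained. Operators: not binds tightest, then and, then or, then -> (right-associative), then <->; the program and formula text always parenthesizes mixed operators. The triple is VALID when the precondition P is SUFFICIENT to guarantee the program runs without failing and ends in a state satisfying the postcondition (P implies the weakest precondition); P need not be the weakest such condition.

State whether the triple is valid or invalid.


Working backward. After the program, the postcondition h + 5 > 3*h - x + 9 <-> g - 3 <= 4 must hold; in canonical form it is x > 2*h + 4 <-> g <= 7.
Before x := 3*g - 7: 3*g > 2*h + 11 <-> g <= 7
Before p := h: 3*g > 2*h + 11 <-> g <= 7
Before x := x - 3: 3*g > 2*h + 11 <-> g <= 7
Before p := v: 3*g > 2*h + 11 <-> g <= 7
Before v := 2*x - 8: 3*g > 2*h + 11 <-> g <= 7
The weakest precondition is 3*g > 2*h + 11 <-> g <= 7.
Check whether 2*h < -20 and g = -4 implies it.
Countermodel: at the initial state g = -4, h = -11, the precondition holds but the weakest precondition fails.
Answer: invalid


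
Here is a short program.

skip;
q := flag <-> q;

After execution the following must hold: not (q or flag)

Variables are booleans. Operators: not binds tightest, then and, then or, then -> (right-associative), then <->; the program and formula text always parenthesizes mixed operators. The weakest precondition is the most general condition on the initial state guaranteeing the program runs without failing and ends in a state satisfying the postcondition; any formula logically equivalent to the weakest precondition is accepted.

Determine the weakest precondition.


Working backward. After the program, not (q or flag) must hold.
Before q := flag <-> q: not ((flag <-> q) or flag)
Before skip: not ((flag <-> q) or flag)
Answer: WP = not ((flag <-> q) or flag)


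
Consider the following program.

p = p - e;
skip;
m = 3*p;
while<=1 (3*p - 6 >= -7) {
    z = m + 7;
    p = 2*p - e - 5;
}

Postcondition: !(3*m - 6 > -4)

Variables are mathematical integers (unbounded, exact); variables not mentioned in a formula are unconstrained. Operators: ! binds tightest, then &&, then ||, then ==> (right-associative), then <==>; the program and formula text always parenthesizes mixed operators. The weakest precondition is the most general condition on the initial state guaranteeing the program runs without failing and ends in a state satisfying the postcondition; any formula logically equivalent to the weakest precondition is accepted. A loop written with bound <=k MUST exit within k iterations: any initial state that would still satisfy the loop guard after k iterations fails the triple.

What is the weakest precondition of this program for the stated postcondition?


Working backward. After the program, the postcondition !(3*m - 6 > -4) must hold; in canonical form it is !(3*m > 2).
Before the loop (bound <=1), unroll the exhaustion recursion (WP_0 = exit-now case; WP_j = one more guarded iteration, up to j = 1):
  WP_0: (!(3*p >= -1)) && (!(3*m > 2))
  WP_1: (3*p >= -1 ==> ((!(6*p >= 3*e + 14)) && (!(3*m > 2)))) && ((!(3*p >= -1)) ==> (!(3*m > 2)))
So before the loop: (3*p >= -1 ==> ((!(6*p >= 3*e + 14)) && (!(3*m > 2)))) && ((!(3*p >= -1)) ==> (!(3*m > 2)))
Before m := 3*p: (3*p >= -1 ==> ((!(6*p >= 3*e + 14)) && (!(9*p > 2)))) && ((!(3*p >= -1)) ==> (!(9*p > 2)))
Before skip: (3*p >= -1 ==> ((!(6*p >= 3*e + 14)) && (!(9*p > 2)))) && ((!(3*p >= -1)) ==> (!(9*p > 2)))
Before p := p - e: (3*p >= 3*e - 1 ==> ((!(6*p >= 9*e + 14)) && (!(9*p > 9*e + 2)))) && ((!(3*p >= 3*e - 1)) ==> (!(9*p > 9*e + 2)))
Answer: WP = (3*p >= 3*e - 1 ==> ((!(6*p >= 9*e + 14)) && (!(9*p > 9*e + 2)))) && ((!(3*p >= 3*e - 1)) ==> (!(9*p > 9*e + 2)))


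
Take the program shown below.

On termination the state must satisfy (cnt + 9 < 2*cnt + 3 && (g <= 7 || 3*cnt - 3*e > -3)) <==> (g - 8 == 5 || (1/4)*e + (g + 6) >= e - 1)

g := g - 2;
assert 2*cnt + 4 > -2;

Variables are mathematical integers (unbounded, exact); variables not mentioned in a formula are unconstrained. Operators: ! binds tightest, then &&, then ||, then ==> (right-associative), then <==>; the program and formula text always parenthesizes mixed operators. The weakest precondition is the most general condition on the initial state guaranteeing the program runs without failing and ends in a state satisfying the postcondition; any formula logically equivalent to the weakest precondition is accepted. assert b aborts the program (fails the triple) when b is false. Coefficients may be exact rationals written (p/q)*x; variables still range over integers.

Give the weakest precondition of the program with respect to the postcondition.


Working backward. After the program, the postcondition (cnt + 9 < 2*cnt + 3 && (g <= 7 || 3*cnt - 3*e > -3)) <==> (g - 8 == 5 || (1/4)*e + (g + 6) >= e - 1) must hold; in canonical form it is (cnt > 6 && (g <= 7 || 3*cnt > 3*e - 3)) <==> (g == 13 || g >= (3/4)*e - 7).
Before assert 2*cnt + 4 > -2: 2*cnt > -6 && ((cnt > 6 && (g <= 7 || 3*cnt > 3*e - 3)) <==> (g == 13 || g >= (3/4)*e - 7))
Before g := g - 2: 2*cnt > -6 && ((cnt > 6 && (g <= 9 || 3*cnt > 3*e - 3)) <==> (g == 15 || g >= (3/4)*e - 5))
Answer: WP = 2*cnt > -6 && ((cnt > 6 && (g <= 9 || 3*cnt > 3*e - 3)) <==> (g == 15 || g >= (3/4)*e - 5))


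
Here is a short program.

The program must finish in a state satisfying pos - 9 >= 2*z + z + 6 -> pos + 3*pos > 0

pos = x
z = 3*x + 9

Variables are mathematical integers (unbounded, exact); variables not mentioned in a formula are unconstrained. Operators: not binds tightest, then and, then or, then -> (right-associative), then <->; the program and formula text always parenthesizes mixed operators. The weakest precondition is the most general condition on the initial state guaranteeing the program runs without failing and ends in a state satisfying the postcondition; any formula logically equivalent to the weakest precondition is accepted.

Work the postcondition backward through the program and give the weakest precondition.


Working backward. After the program, the postcondition pos - 9 >= 2*z + z + 6 -> pos + 3*pos > 0 must hold; in canonical form it is pos >= 3*z + 15 -> 4*pos > 0.
Before z := 3*x + 9: pos >= 9*x + 42 -> 4*pos > 0
Before pos := x: 8*x <= -42 -> 4*x > 0
Answer: WP = 8*x <= -42 -> 4*x > 0


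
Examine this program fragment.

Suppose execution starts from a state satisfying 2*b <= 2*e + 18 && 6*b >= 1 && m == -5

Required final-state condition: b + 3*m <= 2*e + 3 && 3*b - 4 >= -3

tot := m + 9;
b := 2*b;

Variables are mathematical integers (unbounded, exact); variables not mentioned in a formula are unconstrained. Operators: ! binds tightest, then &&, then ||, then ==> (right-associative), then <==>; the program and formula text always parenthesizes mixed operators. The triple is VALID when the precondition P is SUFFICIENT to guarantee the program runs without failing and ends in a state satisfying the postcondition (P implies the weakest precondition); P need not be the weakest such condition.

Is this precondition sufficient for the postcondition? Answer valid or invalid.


Working backward. After the program, the postcondition b + 3*m <= 2*e + 3 && 3*b - 4 >= -3 must hold; in canonical form it is b + 3*m <= 2*e + 3 && 3*b >= 1.
Before b := 2*b: 2*b + 3*m <= 2*e + 3 && 6*b >= 1
Before tot := m + 9: 2*b + 3*m <= 2*e + 3 && 6*b >= 1
The weakest precondition is 2*b + 3*m <= 2*e + 3 && 6*b >= 1.
Check whether 2*b <= 2*e + 18 && 6*b >= 1 && m == -5 implies it.
Every state satisfying the precondition satisfies the weakest precondition: the implication holds.
Answer: valid


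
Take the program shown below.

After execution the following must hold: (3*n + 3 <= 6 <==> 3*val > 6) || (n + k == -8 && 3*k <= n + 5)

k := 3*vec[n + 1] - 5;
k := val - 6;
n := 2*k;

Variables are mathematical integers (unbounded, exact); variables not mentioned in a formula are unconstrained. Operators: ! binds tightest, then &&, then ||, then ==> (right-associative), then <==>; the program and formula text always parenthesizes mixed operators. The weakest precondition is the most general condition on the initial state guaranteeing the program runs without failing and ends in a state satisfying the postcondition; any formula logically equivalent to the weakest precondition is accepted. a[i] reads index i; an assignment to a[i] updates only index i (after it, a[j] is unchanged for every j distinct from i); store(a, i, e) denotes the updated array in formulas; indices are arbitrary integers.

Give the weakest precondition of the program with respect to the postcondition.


Working backward. After the program, the postcondition (3*n + 3 <= 6 <==> 3*val > 6) || (n + k == -8 && 3*k <= n + 5) must hold; in canonical form it is (3*n <= 3 <==> 3*val > 6) || (k + n == -8 && 3*k <= n + 5).
Before n := 2*k: (6*k <= 3 <==> 3*val > 6) || (3*k == -8 && k <= 5)
Before k := val - 6: (6*val <= 39 <==> 3*val > 6) || (3*val == 10 && val <= 11)
Before k := 3*vec[n + 1] - 5: (6*val <= 39 <==> 3*val > 6) || (3*val == 10 && val <= 11)
Answer: WP = (6*val <= 39 <==> 3*val > 6) || (3*val == 10 && val <= 11)
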